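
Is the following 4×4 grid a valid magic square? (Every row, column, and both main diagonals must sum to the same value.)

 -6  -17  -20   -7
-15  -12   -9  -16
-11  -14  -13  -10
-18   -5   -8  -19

Row 1: -6 + (-17) + (-20) + (-7) = -50.
Row 2: -15 + (-12) + (-9) + (-16) = -52.
Row 3: -11 + (-14) + (-13) + (-10) = -48.
Row 4: -18 + (-5) + (-8) + (-19) = -50.
Column 1: -6 + (-15) + (-11) + (-18) = -50.
Column 2: -17 + (-12) + (-14) + (-5) = -48.
Column 3: -20 + (-9) + (-13) + (-8) = -50.
Column 4: -7 + (-16) + (-10) + (-19) = -52.
Main diagonal: -6 + (-12) + (-13) + (-19) = -50.
Anti-diagonal: -7 + (-9) + (-14) + (-18) = -48.

No — row 2 sums to -52 but row 4 sums to -50.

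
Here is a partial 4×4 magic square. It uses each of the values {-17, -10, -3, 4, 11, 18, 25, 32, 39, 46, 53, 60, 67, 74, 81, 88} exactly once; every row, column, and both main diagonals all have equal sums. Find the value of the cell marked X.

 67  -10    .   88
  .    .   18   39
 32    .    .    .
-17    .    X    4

The 16 entries sum to 568, so each line sums to 568/4 = 142.
Row 1: 67 + (-10) + 88 + ? = 142, so (1,3) = -3.
Column 1 needs 142; the known cells sum to 82, so (2,1) = 60.
From column 4, 142 − (88 + 39 + 4) gives (3,4) = 11.
Using anti-diagonal: 88 + 18 + (-17) + ? → (3,2) = 142 − 89 = 53.
The remaining cell in row 2 is (2,2) = 142 − 117 = 25.
From row 3, 142 − (32 + 53 + 11) gives (3,3) = 46.
From column 2, 142 − (-10 + 25 + 53) gives (4,2) = 74.
From column 3, 142 − (-3 + 18 + 46) gives (4,3) = 81.

81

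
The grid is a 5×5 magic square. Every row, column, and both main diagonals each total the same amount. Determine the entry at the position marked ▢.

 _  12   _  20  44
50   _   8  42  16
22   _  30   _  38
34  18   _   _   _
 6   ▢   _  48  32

40

Anti-diagonal is complete and sums to 140; that is the magic constant.
Row 2: 50 + 8 + 42 + 16 + ? = 140, so (2,2) = 24.
The remaining cell in column 1 is (1,1) = 140 − 112 = 28.
From column 5, 140 − (44 + 16 + 38 + 32) gives (4,5) = 10.
The remaining cell in main diagonal is (4,4) = 140 − 114 = 26.
From row 1, 140 − (28 + 12 + 20 + 44) gives (1,3) = 36.
Using row 4: 34 + 18 + 26 + 10 + ? → (4,3) = 140 − 88 = 52.
Column 3 needs 140; the known cells sum to 126, so (5,3) = 14.
From column 4, 140 − (20 + 42 + 26 + 48) gives (3,4) = 4.
Using row 3: 22 + 30 + 4 + 38 + ? → (3,2) = 140 − 94 = 46.
From row 5, 140 − (6 + 14 + 48 + 32) gives (5,2) = 40.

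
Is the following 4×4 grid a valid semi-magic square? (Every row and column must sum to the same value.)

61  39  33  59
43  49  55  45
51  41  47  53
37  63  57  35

Row 1: 61 + 39 + 33 + 59 = 192.
Row 2: 43 + 49 + 55 + 45 = 192.
Row 3: 51 + 41 + 47 + 53 = 192.
Row 4: 37 + 63 + 57 + 35 = 192.
Column 1: 61 + 43 + 51 + 37 = 192.
Column 2: 39 + 49 + 41 + 63 = 192.
Column 3: 33 + 55 + 47 + 57 = 192.
Column 4: 59 + 45 + 53 + 35 = 192.
All lines sum to 192.

Yes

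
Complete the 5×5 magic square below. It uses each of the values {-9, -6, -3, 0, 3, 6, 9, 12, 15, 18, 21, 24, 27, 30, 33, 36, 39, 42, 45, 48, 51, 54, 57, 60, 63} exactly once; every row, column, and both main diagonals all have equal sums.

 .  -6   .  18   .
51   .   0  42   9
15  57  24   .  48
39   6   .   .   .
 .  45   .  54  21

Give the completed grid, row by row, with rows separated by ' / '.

The 25 entries sum to 675, so each line sums to 675/5 = 135.
Using row 2: 51 + 0 + 42 + 9 + ? → (2,2) = 135 − 102 = 33.
Row 3: 15 + 57 + 24 + 48 + ? = 135, so (3,4) = -9.
Column 4 needs 135; the known cells sum to 105, so (4,4) = 30.
Main diagonal needs 135; the known cells sum to 108, so (1,1) = 27.
Column 1 must total 135; the given cells sum to 132, so (5,1) = 3.
Anti-diagonal must total 135; the given cells sum to 75, so (1,5) = 60.
The remaining cell in row 1 is (1,3) = 135 − 99 = 36.
The remaining cell in row 5 is (5,3) = 135 − 123 = 12.
Column 3 needs 135; the known cells sum to 72, so (4,3) = 63.
Using column 5: 60 + 9 + 48 + 21 + ? → (4,5) = 135 − 138 = -3.

27 -6 36 18 60 / 51 33 0 42 9 / 15 57 24 -9 48 / 39 6 63 30 -3 / 3 45 12 54 21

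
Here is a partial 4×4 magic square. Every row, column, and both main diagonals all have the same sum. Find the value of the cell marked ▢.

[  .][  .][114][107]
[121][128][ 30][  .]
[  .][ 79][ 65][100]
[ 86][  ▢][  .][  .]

51

Anti-diagonal is complete and sums to 302; that is the magic constant.
Row 2: 121 + 128 + 30 + ? = 302, so (2,4) = 23.
Row 3 needs 302; the known cells sum to 244, so (3,1) = 58.
Using column 1: 121 + 58 + 86 + ? → (1,1) = 302 − 265 = 37.
The remaining cell in column 3 is (4,3) = 302 − 209 = 93.
From column 4, 302 − (107 + 23 + 100) gives (4,4) = 72.
Row 1 must total 302; the given cells sum to 258, so (1,2) = 44.
Row 4: 86 + 93 + 72 + ? = 302, so (4,2) = 51.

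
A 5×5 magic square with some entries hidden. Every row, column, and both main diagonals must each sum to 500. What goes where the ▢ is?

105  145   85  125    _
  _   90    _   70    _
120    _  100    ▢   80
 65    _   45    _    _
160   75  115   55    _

Row 1: 105 + 145 + 85 + 125 + ? = 500, so (1,5) = 40.
From row 5, 500 − (160 + 75 + 115 + 55) gives (5,5) = 95.
Using column 1: 105 + 120 + 65 + 160 + ? → (2,1) = 500 − 450 = 50.
Using column 3: 85 + 100 + 45 + 115 + ? → (2,3) = 500 − 345 = 155.
The remaining cell in main diagonal is (4,4) = 500 − 390 = 110.
Anti-diagonal: 40 + 70 + 100 + 160 + ? = 500, so (4,2) = 130.
The remaining cell in row 2 is (2,5) = 500 − 365 = 135.
Row 4 must total 500; the given cells sum to 350, so (4,5) = 150.
Column 2 must total 500; the given cells sum to 440, so (3,2) = 60.
Using column 4: 125 + 70 + 110 + 55 + ? → (3,4) = 500 − 360 = 140.

140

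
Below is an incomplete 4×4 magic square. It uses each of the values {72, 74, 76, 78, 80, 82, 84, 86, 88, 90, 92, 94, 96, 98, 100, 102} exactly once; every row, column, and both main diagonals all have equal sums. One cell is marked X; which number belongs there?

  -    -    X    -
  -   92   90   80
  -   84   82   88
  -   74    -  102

The 16 entries sum to 1392, so each line sums to 1392/4 = 348.
Row 2 must total 348; the given cells sum to 262, so (2,1) = 86.
The remaining cell in row 3 is (3,1) = 348 − 254 = 94.
Column 2 needs 348; the known cells sum to 250, so (1,2) = 98.
Column 4 must total 348; the given cells sum to 270, so (1,4) = 78.
Using main diagonal: 92 + 82 + 102 + ? → (1,1) = 348 − 276 = 72.
Anti-diagonal: 78 + 90 + 84 + ? = 348, so (4,1) = 96.
Row 1: 72 + 98 + 78 + ? = 348, so (1,3) = 100.

100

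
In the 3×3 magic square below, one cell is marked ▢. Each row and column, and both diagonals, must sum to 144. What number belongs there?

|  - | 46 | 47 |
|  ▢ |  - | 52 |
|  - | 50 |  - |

Row 1 needs 144; the known cells sum to 93, so (1,1) = 51.
Column 2 needs 144; the known cells sum to 96, so (2,2) = 48.
Column 3: 47 + 52 + ? = 144, so (3,3) = 45.
Anti-diagonal needs 144; the known cells sum to 95, so (3,1) = 49.
From row 2, 144 − (48 + 52) gives (2,1) = 44.

44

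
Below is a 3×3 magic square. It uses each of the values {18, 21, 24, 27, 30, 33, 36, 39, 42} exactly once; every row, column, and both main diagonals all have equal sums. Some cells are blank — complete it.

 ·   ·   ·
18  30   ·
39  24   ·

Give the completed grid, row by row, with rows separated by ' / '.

33 36 21 / 18 30 42 / 39 24 27

The 9 entries sum to 270, so each line sums to 270/3 = 90.
Row 2 needs 90; the known cells sum to 48, so (2,3) = 42.
The remaining cell in row 3 is (3,3) = 90 − 63 = 27.
The remaining cell in column 1 is (1,1) = 90 − 57 = 33.
Column 2 needs 90; the known cells sum to 54, so (1,2) = 36.
Using column 3: 42 + 27 + ? → (1,3) = 90 − 69 = 21.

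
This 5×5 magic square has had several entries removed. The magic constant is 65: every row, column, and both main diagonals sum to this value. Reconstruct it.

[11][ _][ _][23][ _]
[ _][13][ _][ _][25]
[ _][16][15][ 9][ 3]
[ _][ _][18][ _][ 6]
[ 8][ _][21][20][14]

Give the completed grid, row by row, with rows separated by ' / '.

Row 3 must total 65; the given cells sum to 43, so (3,1) = 22.
Row 5: 8 + 21 + 20 + 14 + ? = 65, so (5,2) = 2.
Column 5 needs 65; the known cells sum to 48, so (1,5) = 17.
From main diagonal, 65 − (11 + 13 + 15 + 14) gives (4,4) = 12.
Using column 4: 23 + 9 + 12 + 20 + ? → (2,4) = 65 − 64 = 1.
Anti-diagonal needs 65; the known cells sum to 41, so (4,2) = 24.
Using row 4: 24 + 18 + 12 + 6 + ? → (4,1) = 65 − 60 = 5.
Column 1 needs 65; the known cells sum to 46, so (2,1) = 19.
The remaining cell in column 2 is (1,2) = 65 − 55 = 10.
Row 1 must total 65; the given cells sum to 61, so (1,3) = 4.
Using row 2: 19 + 13 + 1 + 25 + ? → (2,3) = 65 − 58 = 7.

11 10 4 23 17 / 19 13 7 1 25 / 22 16 15 9 3 / 5 24 18 12 6 / 8 2 21 20 14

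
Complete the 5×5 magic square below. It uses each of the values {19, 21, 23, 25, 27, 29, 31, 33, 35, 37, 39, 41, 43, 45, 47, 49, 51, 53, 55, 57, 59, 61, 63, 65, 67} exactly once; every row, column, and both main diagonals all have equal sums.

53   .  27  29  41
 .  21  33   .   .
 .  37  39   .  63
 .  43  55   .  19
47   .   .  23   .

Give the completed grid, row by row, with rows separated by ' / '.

53 65 27 29 41 / 59 21 33 45 57 / 25 37 39 51 63 / 31 43 55 67 19 / 47 49 61 23 35

The 25 entries sum to 1075, so each line sums to 1075/5 = 215.
Row 1 needs 215; the known cells sum to 150, so (1,2) = 65.
The remaining cell in column 2 is (5,2) = 215 − 166 = 49.
The remaining cell in column 3 is (5,3) = 215 − 154 = 61.
Anti-diagonal needs 215; the known cells sum to 170, so (2,4) = 45.
Row 5 must total 215; the given cells sum to 180, so (5,5) = 35.
From column 5, 215 − (41 + 63 + 19 + 35) gives (2,5) = 57.
From main diagonal, 215 − (53 + 21 + 39 + 35) gives (4,4) = 67.
From row 2, 215 − (21 + 33 + 45 + 57) gives (2,1) = 59.
The remaining cell in row 4 is (4,1) = 215 − 184 = 31.
Column 1 must total 215; the given cells sum to 190, so (3,1) = 25.
Column 4 needs 215; the known cells sum to 164, so (3,4) = 51.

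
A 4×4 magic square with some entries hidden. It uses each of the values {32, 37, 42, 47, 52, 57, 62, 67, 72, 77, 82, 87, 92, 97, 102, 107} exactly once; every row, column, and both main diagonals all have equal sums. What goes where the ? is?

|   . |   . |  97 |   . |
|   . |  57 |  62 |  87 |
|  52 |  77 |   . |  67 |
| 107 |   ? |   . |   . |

42

The 16 entries sum to 1112, so each line sums to 1112/4 = 278.
Row 2 must total 278; the given cells sum to 206, so (2,1) = 72.
Row 3 needs 278; the known cells sum to 196, so (3,3) = 82.
From column 1, 278 − (72 + 52 + 107) gives (1,1) = 47.
Column 3 needs 278; the known cells sum to 241, so (4,3) = 37.
Using main diagonal: 47 + 57 + 82 + ? → (4,4) = 278 − 186 = 92.
From anti-diagonal, 278 − (62 + 77 + 107) gives (1,4) = 32.
From row 1, 278 − (47 + 97 + 32) gives (1,2) = 102.
The remaining cell in row 4 is (4,2) = 278 − 236 = 42.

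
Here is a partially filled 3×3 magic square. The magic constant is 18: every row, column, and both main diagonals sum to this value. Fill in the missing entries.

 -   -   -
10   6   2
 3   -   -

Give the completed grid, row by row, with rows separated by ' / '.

Column 1 must total 18; the given cells sum to 13, so (1,1) = 5.
Main diagonal needs 18; the known cells sum to 11, so (3,3) = 7.
The remaining cell in anti-diagonal is (1,3) = 18 − 9 = 9.
From row 1, 18 − (5 + 9) gives (1,2) = 4.
From row 3, 18 − (3 + 7) gives (3,2) = 8.

5 4 9 / 10 6 2 / 3 8 7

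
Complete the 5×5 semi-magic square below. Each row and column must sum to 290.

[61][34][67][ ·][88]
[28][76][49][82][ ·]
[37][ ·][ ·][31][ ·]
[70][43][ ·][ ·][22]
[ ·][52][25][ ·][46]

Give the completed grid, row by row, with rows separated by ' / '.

Row 1: 61 + 34 + 67 + 88 + ? = 290, so (1,4) = 40.
Row 2: 28 + 76 + 49 + 82 + ? = 290, so (2,5) = 55.
The remaining cell in column 1 is (5,1) = 290 − 196 = 94.
Column 2 needs 290; the known cells sum to 205, so (3,2) = 85.
The remaining cell in column 5 is (3,5) = 290 − 211 = 79.
The remaining cell in row 3 is (3,3) = 290 − 232 = 58.
Row 5 needs 290; the known cells sum to 217, so (5,4) = 73.
Column 3: 67 + 49 + 58 + 25 + ? = 290, so (4,3) = 91.
Column 4: 40 + 82 + 31 + 73 + ? = 290, so (4,4) = 64.

61 34 67 40 88 / 28 76 49 82 55 / 37 85 58 31 79 / 70 43 91 64 22 / 94 52 25 73 46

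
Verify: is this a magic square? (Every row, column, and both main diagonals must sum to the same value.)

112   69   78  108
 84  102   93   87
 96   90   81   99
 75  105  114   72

Row 1: 112 + 69 + 78 + 108 = 367.
Row 2: 84 + 102 + 93 + 87 = 366.
Row 3: 96 + 90 + 81 + 99 = 366.
Row 4: 75 + 105 + 114 + 72 = 366.
Column 1: 112 + 84 + 96 + 75 = 367.
Column 2: 69 + 102 + 90 + 105 = 366.
Column 3: 78 + 93 + 81 + 114 = 366.
Column 4: 108 + 87 + 99 + 72 = 366.
Main diagonal: 112 + 102 + 81 + 72 = 367.
Anti-diagonal: 108 + 93 + 90 + 75 = 366.

No — column 2 sums to 366 but main diagonal sums to 367.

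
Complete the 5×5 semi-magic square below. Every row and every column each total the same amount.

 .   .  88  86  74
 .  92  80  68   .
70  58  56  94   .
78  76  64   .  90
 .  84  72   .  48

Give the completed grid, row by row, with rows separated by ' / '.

Column 3 is already complete: 88 + 80 + 56 + 64 + 72 = 360, so that is the magic constant.
Row 3 needs 360; the known cells sum to 278, so (3,5) = 82.
Using row 4: 78 + 76 + 64 + 90 + ? → (4,4) = 360 − 308 = 52.
Column 2: 92 + 58 + 76 + 84 + ? = 360, so (1,2) = 50.
Using column 4: 86 + 68 + 94 + 52 + ? → (5,4) = 360 − 300 = 60.
From column 5, 360 − (74 + 82 + 90 + 48) gives (2,5) = 66.
Using row 1: 50 + 88 + 86 + 74 + ? → (1,1) = 360 − 298 = 62.
Row 2 needs 360; the known cells sum to 306, so (2,1) = 54.
From row 5, 360 − (84 + 72 + 60 + 48) gives (5,1) = 96.

62 50 88 86 74 / 54 92 80 68 66 / 70 58 56 94 82 / 78 76 64 52 90 / 96 84 72 60 48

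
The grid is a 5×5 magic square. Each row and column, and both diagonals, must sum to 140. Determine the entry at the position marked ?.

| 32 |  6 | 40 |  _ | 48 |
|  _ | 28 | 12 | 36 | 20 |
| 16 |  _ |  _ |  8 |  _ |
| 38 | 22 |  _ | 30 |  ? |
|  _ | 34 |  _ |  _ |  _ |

4

Row 1: 32 + 6 + 40 + 48 + ? = 140, so (1,4) = 14.
Row 2 must total 140; the given cells sum to 96, so (2,1) = 44.
Column 1 must total 140; the given cells sum to 130, so (5,1) = 10.
Using column 2: 6 + 28 + 22 + 34 + ? → (3,2) = 140 − 90 = 50.
Using column 4: 14 + 36 + 8 + 30 + ? → (5,4) = 140 − 88 = 52.
Anti-diagonal must total 140; the given cells sum to 116, so (3,3) = 24.
The remaining cell in row 3 is (3,5) = 140 − 98 = 42.
Main diagonal must total 140; the given cells sum to 114, so (5,5) = 26.
Row 5: 10 + 34 + 52 + 26 + ? = 140, so (5,3) = 18.
Column 3: 40 + 12 + 24 + 18 + ? = 140, so (4,3) = 46.
The remaining cell in column 5 is (4,5) = 140 − 136 = 4.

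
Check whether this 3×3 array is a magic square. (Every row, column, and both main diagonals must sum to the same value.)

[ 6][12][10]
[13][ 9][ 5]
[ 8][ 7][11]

No — row 2 sums to 27 but column 2 sums to 28.

Row 1: 6 + 12 + 10 = 28.
Row 2: 13 + 9 + 5 = 27.
Row 3: 8 + 7 + 11 = 26.
Column 1: 6 + 13 + 8 = 27.
Column 2: 12 + 9 + 7 = 28.
Column 3: 10 + 5 + 11 = 26.
Main diagonal: 6 + 9 + 11 = 26.
Anti-diagonal: 10 + 9 + 8 = 27.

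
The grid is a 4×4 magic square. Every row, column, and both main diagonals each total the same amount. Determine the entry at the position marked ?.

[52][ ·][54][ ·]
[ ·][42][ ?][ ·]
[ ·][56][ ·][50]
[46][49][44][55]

51

Row 4 is complete and sums to 194; that is the magic constant.
Column 2: 42 + 56 + 49 + ? = 194, so (1,2) = 47.
The remaining cell in main diagonal is (3,3) = 194 − 149 = 45.
Row 1 must total 194; the given cells sum to 153, so (1,4) = 41.
The remaining cell in row 3 is (3,1) = 194 − 151 = 43.
Using column 1: 52 + 43 + 46 + ? → (2,1) = 194 − 141 = 53.
Column 3 needs 194; the known cells sum to 143, so (2,3) = 51.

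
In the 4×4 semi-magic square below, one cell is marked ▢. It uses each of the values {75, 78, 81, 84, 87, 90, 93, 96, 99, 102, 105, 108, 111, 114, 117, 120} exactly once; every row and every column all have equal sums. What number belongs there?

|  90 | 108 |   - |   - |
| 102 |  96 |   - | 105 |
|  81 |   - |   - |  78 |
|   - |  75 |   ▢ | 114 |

The 16 entries sum to 1560, so each line sums to 1560/4 = 390.
Row 2: 102 + 96 + 105 + ? = 390, so (2,3) = 87.
The remaining cell in column 1 is (4,1) = 390 − 273 = 117.
Using column 2: 108 + 96 + 75 + ? → (3,2) = 390 − 279 = 111.
Column 4 must total 390; the given cells sum to 297, so (1,4) = 93.
Using row 1: 90 + 108 + 93 + ? → (1,3) = 390 − 291 = 99.
Row 3 needs 390; the known cells sum to 270, so (3,3) = 120.
Using row 4: 117 + 75 + 114 + ? → (4,3) = 390 − 306 = 84.

84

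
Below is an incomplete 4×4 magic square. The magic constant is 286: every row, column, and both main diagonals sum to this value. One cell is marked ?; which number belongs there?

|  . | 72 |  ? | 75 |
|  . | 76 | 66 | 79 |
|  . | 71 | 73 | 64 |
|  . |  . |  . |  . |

70

Row 2: 76 + 66 + 79 + ? = 286, so (2,1) = 65.
From row 3, 286 − (71 + 73 + 64) gives (3,1) = 78.
Column 2 needs 286; the known cells sum to 219, so (4,2) = 67.
From column 4, 286 − (75 + 79 + 64) gives (4,4) = 68.
From main diagonal, 286 − (76 + 73 + 68) gives (1,1) = 69.
Anti-diagonal must total 286; the given cells sum to 212, so (4,1) = 74.
From row 1, 286 − (69 + 72 + 75) gives (1,3) = 70.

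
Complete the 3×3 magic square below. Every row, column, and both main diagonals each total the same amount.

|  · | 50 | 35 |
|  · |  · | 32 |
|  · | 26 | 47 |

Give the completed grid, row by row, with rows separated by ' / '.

Column 3 is already complete: 35 + 32 + 47 = 114, so that is the magic constant.
The remaining cell in row 1 is (1,1) = 114 − 85 = 29.
Row 3 must total 114; the given cells sum to 73, so (3,1) = 41.
Using column 1: 29 + 41 + ? → (2,1) = 114 − 70 = 44.
The remaining cell in column 2 is (2,2) = 114 − 76 = 38.

29 50 35 / 44 38 32 / 41 26 47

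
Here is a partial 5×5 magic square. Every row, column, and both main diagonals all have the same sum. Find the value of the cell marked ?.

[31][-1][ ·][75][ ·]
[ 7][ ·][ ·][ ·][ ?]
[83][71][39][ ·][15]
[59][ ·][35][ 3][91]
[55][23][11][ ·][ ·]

19

Column 1 is complete and sums to 235; that is the magic constant.
Using row 3: 83 + 71 + 39 + 15 + ? → (3,4) = 235 − 208 = 27.
Row 4 needs 235; the known cells sum to 188, so (4,2) = 47.
Column 2 must total 235; the given cells sum to 140, so (2,2) = 95.
Main diagonal must total 235; the given cells sum to 168, so (5,5) = 67.
Row 5 needs 235; the known cells sum to 156, so (5,4) = 79.
The remaining cell in column 4 is (2,4) = 235 − 184 = 51.
The remaining cell in anti-diagonal is (1,5) = 235 − 192 = 43.
Using row 1: 31 + (-1) + 75 + 43 + ? → (1,3) = 235 − 148 = 87.
The remaining cell in column 3 is (2,3) = 235 − 172 = 63.
Column 5 needs 235; the known cells sum to 216, so (2,5) = 19.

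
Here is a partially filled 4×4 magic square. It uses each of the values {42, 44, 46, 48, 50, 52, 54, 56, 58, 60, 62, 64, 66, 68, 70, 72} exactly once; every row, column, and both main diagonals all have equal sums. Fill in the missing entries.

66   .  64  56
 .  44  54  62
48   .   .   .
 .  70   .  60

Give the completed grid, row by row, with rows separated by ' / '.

66 42 64 56 / 68 44 54 62 / 48 72 58 50 / 46 70 52 60

The 16 entries sum to 912, so each line sums to 912/4 = 228.
Using row 1: 66 + 64 + 56 + ? → (1,2) = 228 − 186 = 42.
From row 2, 228 − (44 + 54 + 62) gives (2,1) = 68.
Using column 1: 66 + 68 + 48 + ? → (4,1) = 228 − 182 = 46.
Column 2 must total 228; the given cells sum to 156, so (3,2) = 72.
Using column 4: 56 + 62 + 60 + ? → (3,4) = 228 − 178 = 50.
Main diagonal: 66 + 44 + 60 + ? = 228, so (3,3) = 58.
The remaining cell in row 4 is (4,3) = 228 − 176 = 52.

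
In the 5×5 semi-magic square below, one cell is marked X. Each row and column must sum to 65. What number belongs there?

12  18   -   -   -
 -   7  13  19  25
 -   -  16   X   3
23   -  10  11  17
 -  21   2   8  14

22

The remaining cell in row 2 is (2,1) = 65 − 64 = 1.
From row 4, 65 − (23 + 10 + 11 + 17) gives (4,2) = 4.
Row 5 needs 65; the known cells sum to 45, so (5,1) = 20.
Using column 1: 12 + 1 + 23 + 20 + ? → (3,1) = 65 − 56 = 9.
Column 2 must total 65; the given cells sum to 50, so (3,2) = 15.
From column 3, 65 − (13 + 16 + 10 + 2) gives (1,3) = 24.
Using column 5: 25 + 3 + 17 + 14 + ? → (1,5) = 65 − 59 = 6.
From row 1, 65 − (12 + 18 + 24 + 6) gives (1,4) = 5.
From row 3, 65 − (9 + 15 + 16 + 3) gives (3,4) = 22.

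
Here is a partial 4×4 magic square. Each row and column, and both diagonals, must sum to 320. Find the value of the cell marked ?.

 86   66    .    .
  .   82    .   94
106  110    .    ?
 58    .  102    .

From column 1, 320 − (86 + 106 + 58) gives (2,1) = 70.
Column 2: 66 + 82 + 110 + ? = 320, so (4,2) = 62.
Row 2: 70 + 82 + 94 + ? = 320, so (2,3) = 74.
Row 4 needs 320; the known cells sum to 222, so (4,4) = 98.
Using main diagonal: 86 + 82 + 98 + ? → (3,3) = 320 − 266 = 54.
Anti-diagonal needs 320; the known cells sum to 242, so (1,4) = 78.
Using row 1: 86 + 66 + 78 + ? → (1,3) = 320 − 230 = 90.
From row 3, 320 − (106 + 110 + 54) gives (3,4) = 50.

50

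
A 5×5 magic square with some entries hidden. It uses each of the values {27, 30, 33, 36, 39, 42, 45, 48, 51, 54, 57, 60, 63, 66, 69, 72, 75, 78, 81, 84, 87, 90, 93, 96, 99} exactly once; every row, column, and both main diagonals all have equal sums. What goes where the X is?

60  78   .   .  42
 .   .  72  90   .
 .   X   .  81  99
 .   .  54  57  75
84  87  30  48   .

The 25 entries sum to 1575, so each line sums to 1575/5 = 315.
Row 5 must total 315; the given cells sum to 249, so (5,5) = 66.
The remaining cell in column 4 is (1,4) = 315 − 276 = 39.
The remaining cell in column 5 is (2,5) = 315 − 282 = 33.
From row 1, 315 − (60 + 78 + 39 + 42) gives (1,3) = 96.
Column 3: 96 + 72 + 54 + 30 + ? = 315, so (3,3) = 63.
From main diagonal, 315 − (60 + 63 + 57 + 66) gives (2,2) = 69.
Anti-diagonal needs 315; the known cells sum to 279, so (4,2) = 36.
The remaining cell in row 2 is (2,1) = 315 − 264 = 51.
From row 4, 315 − (36 + 54 + 57 + 75) gives (4,1) = 93.
Column 1 needs 315; the known cells sum to 288, so (3,1) = 27.
Column 2 must total 315; the given cells sum to 270, so (3,2) = 45.

45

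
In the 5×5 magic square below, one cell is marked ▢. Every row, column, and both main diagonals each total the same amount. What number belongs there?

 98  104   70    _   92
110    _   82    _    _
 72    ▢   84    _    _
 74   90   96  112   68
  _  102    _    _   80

78

Row 4 is complete and sums to 440; that is the magic constant.
From row 1, 440 − (98 + 104 + 70 + 92) gives (1,4) = 76.
From column 1, 440 − (98 + 110 + 72 + 74) gives (5,1) = 86.
The remaining cell in column 3 is (5,3) = 440 − 332 = 108.
Main diagonal: 98 + 84 + 112 + 80 + ? = 440, so (2,2) = 66.
From anti-diagonal, 440 − (92 + 84 + 90 + 86) gives (2,4) = 88.
Row 2: 110 + 66 + 82 + 88 + ? = 440, so (2,5) = 94.
The remaining cell in row 5 is (5,4) = 440 − 376 = 64.
From column 2, 440 − (104 + 66 + 90 + 102) gives (3,2) = 78.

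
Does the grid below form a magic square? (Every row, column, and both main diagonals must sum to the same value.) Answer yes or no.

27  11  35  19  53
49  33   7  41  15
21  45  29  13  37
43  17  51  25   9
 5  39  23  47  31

Yes

Row 1: 27 + 11 + 35 + 19 + 53 = 145.
Row 2: 49 + 33 + 7 + 41 + 15 = 145.
Row 3: 21 + 45 + 29 + 13 + 37 = 145.
Row 4: 43 + 17 + 51 + 25 + 9 = 145.
Row 5: 5 + 39 + 23 + 47 + 31 = 145.
Column 1: 27 + 49 + 21 + 43 + 5 = 145.
Column 2: 11 + 33 + 45 + 17 + 39 = 145.
Column 3: 35 + 7 + 29 + 51 + 23 = 145.
Column 4: 19 + 41 + 13 + 25 + 47 = 145.
Column 5: 53 + 15 + 37 + 9 + 31 = 145.
Main diagonal: 27 + 33 + 29 + 25 + 31 = 145.
Anti-diagonal: 53 + 41 + 29 + 17 + 5 = 145.
All lines sum to 145.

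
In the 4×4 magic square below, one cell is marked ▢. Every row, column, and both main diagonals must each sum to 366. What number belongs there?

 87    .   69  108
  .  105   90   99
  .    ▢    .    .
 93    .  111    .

The remaining cell in row 1 is (1,2) = 366 − 264 = 102.
Using row 2: 105 + 90 + 99 + ? → (2,1) = 366 − 294 = 72.
From column 1, 366 − (87 + 72 + 93) gives (3,1) = 114.
Using column 3: 69 + 90 + 111 + ? → (3,3) = 366 − 270 = 96.
Main diagonal needs 366; the known cells sum to 288, so (4,4) = 78.
The remaining cell in anti-diagonal is (3,2) = 366 − 291 = 75.

75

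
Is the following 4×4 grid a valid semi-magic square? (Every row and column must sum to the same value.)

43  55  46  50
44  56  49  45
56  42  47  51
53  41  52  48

No — row 3 sums to 196 but row 1 sums to 194.

Row 1: 43 + 55 + 46 + 50 = 194.
Row 2: 44 + 56 + 49 + 45 = 194.
Row 3: 56 + 42 + 47 + 51 = 196.
Row 4: 53 + 41 + 52 + 48 = 194.
Column 1: 43 + 44 + 56 + 53 = 196.
Column 2: 55 + 56 + 42 + 41 = 194.
Column 3: 46 + 49 + 47 + 52 = 194.
Column 4: 50 + 45 + 51 + 48 = 194.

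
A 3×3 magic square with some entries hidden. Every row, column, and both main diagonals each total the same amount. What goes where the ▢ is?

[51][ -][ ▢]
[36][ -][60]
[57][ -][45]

39

Column 1 is complete and sums to 144; that is the magic constant.
Using row 2: 36 + 60 + ? → (2,2) = 144 − 96 = 48.
Row 3: 57 + 45 + ? = 144, so (3,2) = 42.
Column 2 needs 144; the known cells sum to 90, so (1,2) = 54.
The remaining cell in column 3 is (1,3) = 144 − 105 = 39.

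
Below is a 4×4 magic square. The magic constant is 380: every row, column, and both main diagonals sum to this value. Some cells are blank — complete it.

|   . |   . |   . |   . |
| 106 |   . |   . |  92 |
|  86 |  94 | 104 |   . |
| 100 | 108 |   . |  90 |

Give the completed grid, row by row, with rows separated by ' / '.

88 80 110 102 / 106 98 84 92 / 86 94 104 96 / 100 108 82 90

Row 3: 86 + 94 + 104 + ? = 380, so (3,4) = 96.
Using row 4: 100 + 108 + 90 + ? → (4,3) = 380 − 298 = 82.
The remaining cell in column 1 is (1,1) = 380 − 292 = 88.
From column 4, 380 − (92 + 96 + 90) gives (1,4) = 102.
Main diagonal must total 380; the given cells sum to 282, so (2,2) = 98.
Anti-diagonal: 102 + 94 + 100 + ? = 380, so (2,3) = 84.
Column 2 must total 380; the given cells sum to 300, so (1,2) = 80.
From column 3, 380 − (84 + 104 + 82) gives (1,3) = 110.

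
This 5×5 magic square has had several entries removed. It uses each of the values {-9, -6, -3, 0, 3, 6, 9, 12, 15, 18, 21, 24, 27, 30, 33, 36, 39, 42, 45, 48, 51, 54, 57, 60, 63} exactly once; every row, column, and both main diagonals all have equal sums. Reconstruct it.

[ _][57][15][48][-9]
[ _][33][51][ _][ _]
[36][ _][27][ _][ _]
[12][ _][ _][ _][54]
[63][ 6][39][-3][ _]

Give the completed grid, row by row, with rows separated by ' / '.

24 57 15 48 -9 / 0 33 51 9 42 / 36 -6 27 60 18 / 12 45 3 21 54 / 63 6 39 -3 30

The 25 entries sum to 675, so each line sums to 675/5 = 135.
Row 1: 57 + 15 + 48 + (-9) + ? = 135, so (1,1) = 24.
Row 5 needs 135; the known cells sum to 105, so (5,5) = 30.
Column 1 needs 135; the known cells sum to 135, so (2,1) = 0.
Column 3 needs 135; the known cells sum to 132, so (4,3) = 3.
Main diagonal needs 135; the known cells sum to 114, so (4,4) = 21.
Row 4: 12 + 3 + 21 + 54 + ? = 135, so (4,2) = 45.
Column 2: 57 + 33 + 45 + 6 + ? = 135, so (3,2) = -6.
Anti-diagonal: -9 + 27 + 45 + 63 + ? = 135, so (2,4) = 9.
Row 2: 0 + 33 + 51 + 9 + ? = 135, so (2,5) = 42.
Column 4 must total 135; the given cells sum to 75, so (3,4) = 60.
From column 5, 135 − (-9 + 42 + 54 + 30) gives (3,5) = 18.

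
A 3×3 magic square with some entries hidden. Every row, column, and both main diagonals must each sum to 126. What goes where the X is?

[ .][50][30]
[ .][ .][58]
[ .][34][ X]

38

Row 1: 50 + 30 + ? = 126, so (1,1) = 46.
From column 2, 126 − (50 + 34) gives (2,2) = 42.
Column 3 needs 126; the known cells sum to 88, so (3,3) = 38.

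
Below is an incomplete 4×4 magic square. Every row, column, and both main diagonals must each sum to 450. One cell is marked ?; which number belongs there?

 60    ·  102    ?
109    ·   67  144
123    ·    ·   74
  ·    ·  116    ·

137

Row 2: 109 + 67 + 144 + ? = 450, so (2,2) = 130.
Using column 1: 60 + 109 + 123 + ? → (4,1) = 450 − 292 = 158.
The remaining cell in column 3 is (3,3) = 450 − 285 = 165.
The remaining cell in main diagonal is (4,4) = 450 − 355 = 95.
Row 3 needs 450; the known cells sum to 362, so (3,2) = 88.
The remaining cell in row 4 is (4,2) = 450 − 369 = 81.
The remaining cell in column 2 is (1,2) = 450 − 299 = 151.
From column 4, 450 − (144 + 74 + 95) gives (1,4) = 137.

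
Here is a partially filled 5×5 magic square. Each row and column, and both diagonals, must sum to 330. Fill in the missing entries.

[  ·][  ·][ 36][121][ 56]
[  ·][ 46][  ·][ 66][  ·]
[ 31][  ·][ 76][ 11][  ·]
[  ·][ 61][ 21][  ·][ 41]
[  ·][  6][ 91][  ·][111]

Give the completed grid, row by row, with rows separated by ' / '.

Column 3: 36 + 76 + 21 + 91 + ? = 330, so (2,3) = 106.
Anti-diagonal needs 330; the known cells sum to 259, so (5,1) = 71.
Row 5 must total 330; the given cells sum to 279, so (5,4) = 51.
Using column 4: 121 + 66 + 11 + 51 + ? → (4,4) = 330 − 249 = 81.
Main diagonal must total 330; the given cells sum to 314, so (1,1) = 16.
From row 1, 330 − (16 + 36 + 121 + 56) gives (1,2) = 101.
The remaining cell in row 4 is (4,1) = 330 − 204 = 126.
The remaining cell in column 1 is (2,1) = 330 − 244 = 86.
Column 2 needs 330; the known cells sum to 214, so (3,2) = 116.
Using row 2: 86 + 46 + 106 + 66 + ? → (2,5) = 330 − 304 = 26.
Row 3 needs 330; the known cells sum to 234, so (3,5) = 96.

16 101 36 121 56 / 86 46 106 66 26 / 31 116 76 11 96 / 126 61 21 81 41 / 71 6 91 51 111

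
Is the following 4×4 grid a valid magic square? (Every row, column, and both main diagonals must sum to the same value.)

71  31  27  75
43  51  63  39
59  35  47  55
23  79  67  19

No — row 2 sums to 196 but main diagonal sums to 188.

Row 1: 71 + 31 + 27 + 75 = 204.
Row 2: 43 + 51 + 63 + 39 = 196.
Row 3: 59 + 35 + 47 + 55 = 196.
Row 4: 23 + 79 + 67 + 19 = 188.
Column 1: 71 + 43 + 59 + 23 = 196.
Column 2: 31 + 51 + 35 + 79 = 196.
Column 3: 27 + 63 + 47 + 67 = 204.
Column 4: 75 + 39 + 55 + 19 = 188.
Main diagonal: 71 + 51 + 47 + 19 = 188.
Anti-diagonal: 75 + 63 + 35 + 23 = 196.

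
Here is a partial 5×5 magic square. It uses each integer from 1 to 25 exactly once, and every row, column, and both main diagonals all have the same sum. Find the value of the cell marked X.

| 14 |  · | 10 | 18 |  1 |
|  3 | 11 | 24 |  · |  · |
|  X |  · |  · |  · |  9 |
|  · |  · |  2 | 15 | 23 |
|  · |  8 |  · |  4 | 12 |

17

The entries are 1 through 25, which sum to 325, so each line sums to 325/5 = 65.
From row 1, 65 − (14 + 10 + 18 + 1) gives (1,2) = 22.
From column 5, 65 − (1 + 9 + 23 + 12) gives (2,5) = 20.
The remaining cell in main diagonal is (3,3) = 65 − 52 = 13.
Row 2 must total 65; the given cells sum to 58, so (2,4) = 7.
Column 3 must total 65; the given cells sum to 49, so (5,3) = 16.
From column 4, 65 − (18 + 7 + 15 + 4) gives (3,4) = 21.
Row 5: 8 + 16 + 4 + 12 + ? = 65, so (5,1) = 25.
The remaining cell in anti-diagonal is (4,2) = 65 − 46 = 19.
Using row 4: 19 + 2 + 15 + 23 + ? → (4,1) = 65 − 59 = 6.
From column 1, 65 − (14 + 3 + 6 + 25) gives (3,1) = 17.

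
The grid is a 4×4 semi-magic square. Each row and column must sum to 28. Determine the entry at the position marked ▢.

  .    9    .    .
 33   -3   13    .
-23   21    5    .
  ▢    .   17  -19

29

From row 2, 28 − (33 + (-3) + 13) gives (2,4) = -15.
The remaining cell in row 3 is (3,4) = 28 − 3 = 25.
Using column 2: 9 + (-3) + 21 + ? → (4,2) = 28 − 27 = 1.
The remaining cell in column 3 is (1,3) = 28 − 35 = -7.
Column 4 needs 28; the known cells sum to -9, so (1,4) = 37.
Row 1 must total 28; the given cells sum to 39, so (1,1) = -11.
Row 4 must total 28; the given cells sum to -1, so (4,1) = 29.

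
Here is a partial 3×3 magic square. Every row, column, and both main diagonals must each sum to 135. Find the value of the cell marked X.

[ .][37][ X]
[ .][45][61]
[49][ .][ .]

From row 2, 135 − (45 + 61) gives (2,1) = 29.
From column 1, 135 − (29 + 49) gives (1,1) = 57.
Column 2: 37 + 45 + ? = 135, so (3,2) = 53.
The remaining cell in main diagonal is (3,3) = 135 − 102 = 33.
The remaining cell in anti-diagonal is (1,3) = 135 − 94 = 41.

41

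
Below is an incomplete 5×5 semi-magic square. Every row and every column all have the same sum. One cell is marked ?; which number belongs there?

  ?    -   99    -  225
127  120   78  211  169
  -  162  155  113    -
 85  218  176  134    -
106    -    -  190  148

Row 2 is complete and sums to 705; that is the magic constant.
Using row 4: 85 + 218 + 176 + 134 + ? → (4,5) = 705 − 613 = 92.
The remaining cell in column 3 is (5,3) = 705 − 508 = 197.
Using column 4: 211 + 113 + 134 + 190 + ? → (1,4) = 705 − 648 = 57.
Column 5 must total 705; the given cells sum to 634, so (3,5) = 71.
Row 3: 162 + 155 + 113 + 71 + ? = 705, so (3,1) = 204.
Row 5: 106 + 197 + 190 + 148 + ? = 705, so (5,2) = 64.
From column 1, 705 − (127 + 204 + 85 + 106) gives (1,1) = 183.

183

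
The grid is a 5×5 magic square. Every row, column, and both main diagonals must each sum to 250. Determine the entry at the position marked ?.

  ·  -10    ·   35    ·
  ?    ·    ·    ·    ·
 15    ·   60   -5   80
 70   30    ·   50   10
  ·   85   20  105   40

Row 3 must total 250; the given cells sum to 150, so (3,2) = 100.
Row 4 must total 250; the given cells sum to 160, so (4,3) = 90.
Row 5: 85 + 20 + 105 + 40 + ? = 250, so (5,1) = 0.
Column 2 needs 250; the known cells sum to 205, so (2,2) = 45.
From column 4, 250 − (35 + (-5) + 50 + 105) gives (2,4) = 65.
From main diagonal, 250 − (45 + 60 + 50 + 40) gives (1,1) = 55.
Using anti-diagonal: 65 + 60 + 30 + 0 + ? → (1,5) = 250 − 155 = 95.
Row 1: 55 + (-10) + 35 + 95 + ? = 250, so (1,3) = 75.
Column 1 needs 250; the known cells sum to 140, so (2,1) = 110.

110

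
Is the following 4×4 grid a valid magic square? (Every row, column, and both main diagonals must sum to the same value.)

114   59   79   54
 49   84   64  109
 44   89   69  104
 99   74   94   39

Yes

Row 1: 114 + 59 + 79 + 54 = 306.
Row 2: 49 + 84 + 64 + 109 = 306.
Row 3: 44 + 89 + 69 + 104 = 306.
Row 4: 99 + 74 + 94 + 39 = 306.
Column 1: 114 + 49 + 44 + 99 = 306.
Column 2: 59 + 84 + 89 + 74 = 306.
Column 3: 79 + 64 + 69 + 94 = 306.
Column 4: 54 + 109 + 104 + 39 = 306.
Main diagonal: 114 + 84 + 69 + 39 = 306.
Anti-diagonal: 54 + 64 + 89 + 99 = 306.
All lines sum to 306.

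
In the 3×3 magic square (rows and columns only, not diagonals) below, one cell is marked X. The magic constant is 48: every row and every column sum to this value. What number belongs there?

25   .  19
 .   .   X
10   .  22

From row 1, 48 − (25 + 19) gives (1,2) = 4.
Using row 3: 10 + 22 + ? → (3,2) = 48 − 32 = 16.
The remaining cell in column 1 is (2,1) = 48 − 35 = 13.
The remaining cell in column 2 is (2,2) = 48 − 20 = 28.
Column 3 must total 48; the given cells sum to 41, so (2,3) = 7.

7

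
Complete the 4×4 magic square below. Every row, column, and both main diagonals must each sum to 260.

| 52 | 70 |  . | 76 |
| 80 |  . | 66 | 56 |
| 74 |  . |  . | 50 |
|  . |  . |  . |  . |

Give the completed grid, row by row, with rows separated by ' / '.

Row 1: 52 + 70 + 76 + ? = 260, so (1,3) = 62.
The remaining cell in row 2 is (2,2) = 260 − 202 = 58.
Using column 1: 52 + 80 + 74 + ? → (4,1) = 260 − 206 = 54.
Column 4: 76 + 56 + 50 + ? = 260, so (4,4) = 78.
The remaining cell in main diagonal is (3,3) = 260 − 188 = 72.
Using anti-diagonal: 76 + 66 + 54 + ? → (3,2) = 260 − 196 = 64.
The remaining cell in column 2 is (4,2) = 260 − 192 = 68.
Using column 3: 62 + 66 + 72 + ? → (4,3) = 260 − 200 = 60.

52 70 62 76 / 80 58 66 56 / 74 64 72 50 / 54 68 60 78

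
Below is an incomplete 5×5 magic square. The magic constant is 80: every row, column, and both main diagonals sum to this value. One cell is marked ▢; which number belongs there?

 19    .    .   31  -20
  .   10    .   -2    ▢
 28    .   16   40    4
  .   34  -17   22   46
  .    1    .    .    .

Row 3 must total 80; the given cells sum to 88, so (3,2) = -8.
From row 4, 80 − (34 + (-17) + 22 + 46) gives (4,1) = -5.
Column 2: 10 + (-8) + 34 + 1 + ? = 80, so (1,2) = 43.
From column 4, 80 − (31 + (-2) + 40 + 22) gives (5,4) = -11.
Using main diagonal: 19 + 10 + 16 + 22 + ? → (5,5) = 80 − 67 = 13.
From anti-diagonal, 80 − (-20 + (-2) + 16 + 34) gives (5,1) = 52.
Using row 1: 19 + 43 + 31 + (-20) + ? → (1,3) = 80 − 73 = 7.
Row 5: 52 + 1 + (-11) + 13 + ? = 80, so (5,3) = 25.
Column 1 must total 80; the given cells sum to 94, so (2,1) = -14.
From column 3, 80 − (7 + 16 + (-17) + 25) gives (2,3) = 49.
The remaining cell in column 5 is (2,5) = 80 − 43 = 37.

37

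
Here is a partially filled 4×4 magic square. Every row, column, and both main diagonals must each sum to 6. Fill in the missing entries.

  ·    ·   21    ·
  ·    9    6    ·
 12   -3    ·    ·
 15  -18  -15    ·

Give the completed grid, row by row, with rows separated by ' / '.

The remaining cell in row 4 is (4,4) = 6 − (-18) = 24.
The remaining cell in column 2 is (1,2) = 6 − (-12) = 18.
The remaining cell in column 3 is (3,3) = 6 − 12 = -6.
From main diagonal, 6 − (9 + (-6) + 24) gives (1,1) = -21.
Anti-diagonal: 6 + (-3) + 15 + ? = 6, so (1,4) = -12.
The remaining cell in row 3 is (3,4) = 6 − 3 = 3.
Column 1 needs 6; the known cells sum to 6, so (2,1) = 0.
Column 4 needs 6; the known cells sum to 15, so (2,4) = -9.

-21 18 21 -12 / 0 9 6 -9 / 12 -3 -6 3 / 15 -18 -15 24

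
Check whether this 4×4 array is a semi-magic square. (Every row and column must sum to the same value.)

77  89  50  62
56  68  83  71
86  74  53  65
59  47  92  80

Row 1: 77 + 89 + 50 + 62 = 278.
Row 2: 56 + 68 + 83 + 71 = 278.
Row 3: 86 + 74 + 53 + 65 = 278.
Row 4: 59 + 47 + 92 + 80 = 278.
Column 1: 77 + 56 + 86 + 59 = 278.
Column 2: 89 + 68 + 74 + 47 = 278.
Column 3: 50 + 83 + 53 + 92 = 278.
Column 4: 62 + 71 + 65 + 80 = 278.
All lines sum to 278.

Yes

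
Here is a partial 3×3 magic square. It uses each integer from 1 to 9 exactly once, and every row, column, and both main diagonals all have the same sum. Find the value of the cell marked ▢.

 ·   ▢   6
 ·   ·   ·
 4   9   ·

The entries are 1 through 9, which sum to 45, so each line sums to 45/3 = 15.
Using row 3: 4 + 9 + ? → (3,3) = 15 − 13 = 2.
Column 3 must total 15; the given cells sum to 8, so (2,3) = 7.
The remaining cell in anti-diagonal is (2,2) = 15 − 10 = 5.
Row 2 must total 15; the given cells sum to 12, so (2,1) = 3.
Column 1 needs 15; the known cells sum to 7, so (1,1) = 8.
Using column 2: 5 + 9 + ? → (1,2) = 15 − 14 = 1.

1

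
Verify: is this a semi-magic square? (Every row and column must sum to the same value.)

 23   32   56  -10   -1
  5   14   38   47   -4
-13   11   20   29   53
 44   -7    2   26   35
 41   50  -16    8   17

Row 1: 23 + 32 + 56 + (-10) + (-1) = 100.
Row 2: 5 + 14 + 38 + 47 + (-4) = 100.
Row 3: -13 + 11 + 20 + 29 + 53 = 100.
Row 4: 44 + (-7) + 2 + 26 + 35 = 100.
Row 5: 41 + 50 + (-16) + 8 + 17 = 100.
Column 1: 23 + 5 + (-13) + 44 + 41 = 100.
Column 2: 32 + 14 + 11 + (-7) + 50 = 100.
Column 3: 56 + 38 + 20 + 2 + (-16) = 100.
Column 4: -10 + 47 + 29 + 26 + 8 = 100.
Column 5: -1 + (-4) + 53 + 35 + 17 = 100.
All lines sum to 100.

Yes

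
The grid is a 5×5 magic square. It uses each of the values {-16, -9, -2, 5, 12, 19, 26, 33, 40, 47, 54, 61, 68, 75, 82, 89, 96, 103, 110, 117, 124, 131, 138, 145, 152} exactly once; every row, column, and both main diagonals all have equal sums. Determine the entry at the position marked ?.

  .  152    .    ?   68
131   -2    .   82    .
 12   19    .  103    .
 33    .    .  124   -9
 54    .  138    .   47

26

The 25 entries sum to 1700, so each line sums to 1700/5 = 340.
Column 1 must total 340; the given cells sum to 230, so (1,1) = 110.
The remaining cell in main diagonal is (3,3) = 340 − 279 = 61.
Anti-diagonal needs 340; the known cells sum to 265, so (4,2) = 75.
The remaining cell in row 3 is (3,5) = 340 − 195 = 145.
Row 4 must total 340; the given cells sum to 223, so (4,3) = 117.
The remaining cell in column 2 is (5,2) = 340 − 244 = 96.
Column 5: 68 + 145 + (-9) + 47 + ? = 340, so (2,5) = 89.
The remaining cell in row 2 is (2,3) = 340 − 300 = 40.
The remaining cell in row 5 is (5,4) = 340 − 335 = 5.
Column 3 must total 340; the given cells sum to 356, so (1,3) = -16.
Using column 4: 82 + 103 + 124 + 5 + ? → (1,4) = 340 − 314 = 26.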